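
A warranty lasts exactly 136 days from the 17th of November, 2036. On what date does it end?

Nov has 30 days: +14 → Dec 1, 2036 (122 left).
Dec has 31 days: +31 → Jan 1, 2037 (91 left).
Jan has 31 days: +31 → Feb 1, 2037 (60 left).
Feb has 28 days: +28 → Mar 1, 2037 (32 left).
Mar has 31 days: +31 → Apr 1, 2037 (1 left).
+1 → Apr 2, 2037.

April 2, 2037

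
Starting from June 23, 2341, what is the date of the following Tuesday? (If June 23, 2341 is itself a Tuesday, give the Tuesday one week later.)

June 24, 2341

Jun 23, 2341 is a Monday.
From Monday to the next Tuesday is 1 day.
Jun 23, 2341 + 1 = Jun 24, 2341.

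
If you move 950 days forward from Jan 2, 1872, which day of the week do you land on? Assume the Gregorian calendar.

Sunday

Jan 2, 1872 is a Tuesday.
950 mod 7 = 5, so 950 days after a Tuesday is Tuesday + 5 = Sunday.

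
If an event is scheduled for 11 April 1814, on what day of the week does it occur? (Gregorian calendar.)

Monday

Doomsday rule: the anchor day for the 1800s is Friday. For year 14: 14÷12 = 1 r 2, and 2÷4 = 0, so 1+2+0 = 3.
Friday + 3 ≡ Monday — that's 1814's doomsday.
In April the doomsday date is Apr 4.
Apr 11 is 7 days after Apr 4; 7 mod 7 = 0, so Monday + 0 = Monday.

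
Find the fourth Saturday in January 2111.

January 1, 2111 is a Thursday.
The first Saturday is therefore January 3 (2 days later).
The fourth Saturday is 3 + 3×7 = January 24.

January 24, 2111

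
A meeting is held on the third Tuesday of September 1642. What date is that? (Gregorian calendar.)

September 16, 1642

September 1, 1642 is a Monday.
The first Tuesday is therefore September 2 (1 days later).
The third Tuesday is 2 + 2×7 = September 16.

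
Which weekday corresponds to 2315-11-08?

Monday

Doomsday rule: the anchor day for the 2300s is Wednesday. For year 15: 15÷12 = 1 r 3, and 3÷4 = 0, so 1+3+0 = 4.
Wednesday + 4 ≡ Sunday — that's 2315's doomsday.
In November the doomsday date is Nov 7.
Nov 8 is 1 day after Nov 7; 1 mod 7 = 1, so Sunday + 1 = Monday.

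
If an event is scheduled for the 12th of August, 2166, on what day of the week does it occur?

Tuesday

Doomsday rule: the anchor day for the 2100s is Sunday. For year 66: 66÷12 = 5 r 6, and 6÷4 = 1, so 5+6+1 = 12.
Sunday + 12 ≡ Friday — that's 2166's doomsday.
In August the doomsday date is Aug 8.
Aug 12 is 4 days after Aug 8; 4 mod 7 = 4, so Friday + 4 = Tuesday.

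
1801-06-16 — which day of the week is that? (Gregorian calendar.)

Tuesday

Doomsday rule: the anchor day for the 1800s is Friday. For year 01: 1÷12 = 0 r 1, and 1÷4 = 0, so 0+1+0 = 1.
Friday + 1 ≡ Saturday — that's 1801's doomsday.
In June the doomsday date is Jun 6.
Jun 16 is 10 days after Jun 6; 10 mod 7 = 3, so Saturday + 3 = Tuesday.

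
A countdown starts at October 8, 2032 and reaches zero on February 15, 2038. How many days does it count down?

Oct 8, 2032 → Oct 8, 2033: 365 days.
Oct 8, 2033 → Oct 8, 2034: 365 days.
Oct 8, 2034 → Oct 8, 2035: 365 days.
Oct 8, 2035 → Oct 8, 2036: 366 days (Feb 29, 2036 is in that span).
Oct 8, 2036 → Oct 8, 2037: 365 days.
Oct 8, 2037 → Nov 8, 2037: 31 days (October has 31).
Nov 8, 2037 → Dec 8, 2037: 30 days (November has 30).
Dec 8, 2037 → Jan 8, 2038: 31 days (December has 31).
Jan 8, 2038 → Feb 8, 2038: 31 days (January has 31).
Feb 8, 2038 → Feb 15, 2038: 7 days.
Total: 1956 days.

1956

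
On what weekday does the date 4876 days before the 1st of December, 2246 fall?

Dec 1, 2246 is a Tuesday.
4876 mod 7 = 4, so 4876 days before a Tuesday is Tuesday − 4 = Friday.

Friday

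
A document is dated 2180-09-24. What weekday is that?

Doomsday rule: the anchor day for the 2100s is Sunday. For year 80: 80÷12 = 6 r 8, and 8÷4 = 2, so 6+8+2 = 16.
Sunday + 16 ≡ Tuesday — that's 2180's doomsday.
In September the doomsday date is Sep 5.
Sep 24 is 19 days after Sep 5; 19 mod 7 = 5, so Tuesday + 5 = Sunday.

Sunday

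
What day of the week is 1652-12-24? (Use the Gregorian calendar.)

Tuesday

Doomsday rule: the anchor day for the 1600s is Tuesday. For year 52: 52÷12 = 4 r 4, and 4÷4 = 1, so 4+4+1 = 9.
Tuesday + 9 ≡ Thursday — that's 1652's doomsday.
In December the doomsday date is Dec 12.
Dec 24 is 12 days after Dec 12; 12 mod 7 = 5, so Thursday + 5 = Tuesday.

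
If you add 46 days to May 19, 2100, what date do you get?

May has 31 days: +13 → Jun 1, 2100 (33 left).
Jun has 30 days: +30 → Jul 1, 2100 (3 left).
+3 → Jul 4, 2100.

July 4, 2100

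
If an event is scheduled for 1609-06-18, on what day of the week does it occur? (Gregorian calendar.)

Doomsday rule: the anchor day for the 1600s is Tuesday. For year 09: 9÷12 = 0 r 9, and 9÷4 = 2, so 0+9+2 = 11.
Tuesday + 11 ≡ Saturday — that's 1609's doomsday.
In June the doomsday date is Jun 6.
Jun 18 is 12 days after Jun 6; 12 mod 7 = 5, so Saturday + 5 = Thursday.

Thursday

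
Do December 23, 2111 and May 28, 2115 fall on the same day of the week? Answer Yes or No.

From Dec 23, 2111 to May 28, 2115 is 1252 days.
1252 mod 7 = 6, so they are different weekdays.
(Dec 23, 2111 is a Wednesday; May 28, 2115 is a Tuesday.)

No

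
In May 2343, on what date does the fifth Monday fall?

May 31, 2343

May 1, 2343 is a Saturday.
The first Monday is therefore May 3 (2 days later).
The fifth Monday is 3 + 4×7 = May 31.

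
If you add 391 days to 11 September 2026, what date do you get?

Sep has 30 days: +20 → Oct 1, 2026 (371 left).
Oct has 31 days: +31 → Nov 1, 2026 (340 left).
Nov has 30 days: +30 → Dec 1, 2026 (310 left).
Dec has 31 days: +31 → Jan 1, 2027 (279 left).
Jan has 31 days: +31 → Feb 1, 2027 (248 left).
Feb has 28 days: +28 → Mar 1, 2027 (220 left).
Mar has 31 days: +31 → Apr 1, 2027 (189 left).
Apr has 30 days: +30 → May 1, 2027 (159 left).
May has 31 days: +31 → Jun 1, 2027 (128 left).
Jun has 30 days: +30 → Jul 1, 2027 (98 left).
Jul has 31 days: +31 → Aug 1, 2027 (67 left).
Aug has 31 days: +31 → Sep 1, 2027 (36 left).
Sep has 30 days: +30 → Oct 1, 2027 (6 left).
+6 → Oct 7, 2027.

October 7, 2027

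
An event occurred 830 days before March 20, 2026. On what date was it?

December 11, 2023

−365 (one year) → Mar 20, 2025 (465 left).
−365 (one year) → Mar 20, 2024 (100 left).
−20 → Feb 29, 2024 (end of Feb, 29 days; 80 left).
−29 → Jan 31, 2024 (end of Jan, 31 days; 51 left).
−31 → Dec 31, 2023 (end of Dec, 31 days; 20 left).
−20 → Dec 11, 2023.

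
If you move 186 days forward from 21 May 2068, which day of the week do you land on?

May 21, 2068 is a Monday.
186 mod 7 = 4, so 186 days after a Monday is Monday + 4 = Friday.

Friday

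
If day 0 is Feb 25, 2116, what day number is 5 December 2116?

Feb 25, 2116 → Mar 25, 2116: 29 days (February has 29).
Mar 25, 2116 → Apr 25, 2116: 31 days (March has 31).
Apr 25, 2116 → May 25, 2116: 30 days (April has 30).
May 25, 2116 → Jun 25, 2116: 31 days (May has 31).
Jun 25, 2116 → Jul 25, 2116: 30 days (June has 30).
Jul 25, 2116 → Aug 25, 2116: 31 days (July has 31).
Aug 25, 2116 → Sep 25, 2116: 31 days (August has 31).
Sep 25, 2116 → Oct 25, 2116: 30 days (September has 30).
Oct 25, 2116 → Nov 25, 2116: 31 days (October has 31).
Nov 25, 2116 → Dec 5, 2116: 10 days.
Total: 284 days.

284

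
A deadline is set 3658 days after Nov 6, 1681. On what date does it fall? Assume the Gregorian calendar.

November 12, 1691

+365 (one year) → Nov 6, 1682 (3293 left).
+365 (one year) → Nov 6, 1683 (2928 left).
+366 (one year; includes Feb 29, 1684) → Nov 6, 1684 (2562 left).
+365 (one year) → Nov 6, 1685 (2197 left).
+365 (one year) → Nov 6, 1686 (1832 left).
+365 (one year) → Nov 6, 1687 (1467 left).
+366 (one year; includes Feb 29, 1688) → Nov 6, 1688 (1101 left).
+365 (one year) → Nov 6, 1689 (736 left).
+365 (one year) → Nov 6, 1690 (371 left).
Nov has 30 days: +25 → Dec 1, 1690 (346 left).
Dec has 31 days: +31 → Jan 1, 1691 (315 left).
Jan has 31 days: +31 → Feb 1, 1691 (284 left).
Feb has 28 days: +28 → Mar 1, 1691 (256 left).
Mar has 31 days: +31 → Apr 1, 1691 (225 left).
Apr has 30 days: +30 → May 1, 1691 (195 left).
May has 31 days: +31 → Jun 1, 1691 (164 left).
Jun has 30 days: +30 → Jul 1, 1691 (134 left).
Jul has 31 days: +31 → Aug 1, 1691 (103 left).
Aug has 31 days: +31 → Sep 1, 1691 (72 left).
Sep has 30 days: +30 → Oct 1, 1691 (42 left).
Oct has 31 days: +31 → Nov 1, 1691 (11 left).
+11 → Nov 12, 1691.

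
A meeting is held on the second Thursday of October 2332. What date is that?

October 1, 2332 is a Saturday.
The first Thursday is therefore October 6 (5 days later).
The second Thursday is 6 + 1×7 = October 13.

October 13, 2332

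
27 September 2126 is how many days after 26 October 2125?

Oct 26, 2125 → Nov 26, 2125: 31 days (October has 31).
Nov 26, 2125 → Dec 26, 2125: 30 days (November has 30).
Dec 26, 2125 → Jan 26, 2126: 31 days (December has 31).
Jan 26, 2126 → Feb 26, 2126: 31 days (January has 31).
Feb 26, 2126 → Mar 26, 2126: 28 days (February has 28).
Mar 26, 2126 → Apr 26, 2126: 31 days (March has 31).
Apr 26, 2126 → May 26, 2126: 30 days (April has 30).
May 26, 2126 → Jun 26, 2126: 31 days (May has 31).
Jun 26, 2126 → Jul 26, 2126: 30 days (June has 30).
Jul 26, 2126 → Aug 26, 2126: 31 days (July has 31).
Aug 26, 2126 → Sep 26, 2126: 31 days (August has 31).
Sep 26, 2126 → Sep 27, 2126: 1 days.
Total: 336 days.

336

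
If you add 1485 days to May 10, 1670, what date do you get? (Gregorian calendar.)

+365 (one year) → May 10, 1671 (1120 left).
+366 (one year; includes Feb 29, 1672) → May 10, 1672 (754 left).
+365 (one year) → May 10, 1673 (389 left).
May has 31 days: +22 → Jun 1, 1673 (367 left).
Jun has 30 days: +30 → Jul 1, 1673 (337 left).
Jul has 31 days: +31 → Aug 1, 1673 (306 left).
Aug has 31 days: +31 → Sep 1, 1673 (275 left).
Sep has 30 days: +30 → Oct 1, 1673 (245 left).
Oct has 31 days: +31 → Nov 1, 1673 (214 left).
Nov has 30 days: +30 → Dec 1, 1673 (184 left).
Dec has 31 days: +31 → Jan 1, 1674 (153 left).
Jan has 31 days: +31 → Feb 1, 1674 (122 left).
Feb has 28 days: +28 → Mar 1, 1674 (94 left).
Mar has 31 days: +31 → Apr 1, 1674 (63 left).
Apr has 30 days: +30 → May 1, 1674 (33 left).
May has 31 days: +31 → Jun 1, 1674 (2 left).
+2 → Jun 3, 1674.

June 3, 1674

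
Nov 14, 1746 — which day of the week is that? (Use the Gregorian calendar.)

Monday

Doomsday rule: the anchor day for the 1700s is Sunday. For year 46: 46÷12 = 3 r 10, and 10÷4 = 2, so 3+10+2 = 15.
Sunday + 15 ≡ Monday — that's 1746's doomsday.
In November the doomsday date is Nov 7.
Nov 14 is 7 days after Nov 7; 7 mod 7 = 0, so Monday + 0 = Monday.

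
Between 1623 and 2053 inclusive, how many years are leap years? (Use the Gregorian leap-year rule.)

105

Multiples of 4 in [1623,2053]: 108.
Of those, multiples of 100: 4 (not leap unless ÷400).
Multiples of 400: 1.
Leap years = 108 − 4 + 1 = 105.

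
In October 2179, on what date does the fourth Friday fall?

October 1, 2179 is a Friday.
The first Friday is therefore October 1 (same day).
The fourth Friday is 1 + 3×7 = October 22.

October 22, 2179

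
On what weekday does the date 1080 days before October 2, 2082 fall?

Oct 2, 2082 is a Friday.
1080 mod 7 = 2, so 1080 days before a Friday is Friday − 2 = Wednesday.

Wednesday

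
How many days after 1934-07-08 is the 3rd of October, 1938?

1548

Jul 8, 1934 → Jul 8, 1935: 365 days.
Jul 8, 1935 → Jul 8, 1936: 366 days (Feb 29, 1936 is in that span).
Jul 8, 1936 → Jul 8, 1937: 365 days.
Jul 8, 1937 → Jul 8, 1938: 365 days.
Jul 8, 1938 → Aug 8, 1938: 31 days (July has 31).
Aug 8, 1938 → Sep 8, 1938: 31 days (August has 31).
Sep 8, 1938 → Oct 3, 1938: 25 days.
Total: 1548 days.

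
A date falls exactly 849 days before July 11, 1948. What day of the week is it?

Friday

First find the weekday of Jul 11, 1948. Doomsday rule: the anchor day for the 1900s is Wednesday. For year 48: 48÷12 = 4 r 0, and 0÷4 = 0, so 4+0+0 = 4.
Wednesday + 4 ≡ Sunday — that's 1948's doomsday.
In July the doomsday date is Jul 11.
Jul 11 is the doomsday itself: Sunday.
849 mod 7 = 2, so 849 days before a Sunday is Sunday − 2 = Friday.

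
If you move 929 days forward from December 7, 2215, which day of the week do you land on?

First find the weekday of Dec 7, 2215. Doomsday rule: the anchor day for the 2200s is Friday. For year 15: 15÷12 = 1 r 3, and 3÷4 = 0, so 1+3+0 = 4.
Friday + 4 ≡ Tuesday — that's 2215's doomsday.
In December the doomsday date is Dec 12.
Dec 7 is 5 days before Dec 12; 5 mod 7 = 5, so Tuesday − 5 = Thursday.
929 mod 7 = 5, so 929 days after a Thursday is Thursday + 5 = Tuesday.

Tuesday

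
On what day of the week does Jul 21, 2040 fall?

Saturday

January 1, 2040 is a Sunday.
Jan 1, 2040 → Feb 1, 2040: 31 days (January has 31).
Feb 1, 2040 → Mar 1, 2040: 29 days (February has 29).
Mar 1, 2040 → Apr 1, 2040: 31 days (March has 31).
Apr 1, 2040 → May 1, 2040: 30 days (April has 30).
May 1, 2040 → Jun 1, 2040: 31 days (May has 31).
Jun 1, 2040 → Jul 1, 2040: 30 days (June has 30).
Jul 1, 2040 → Jul 21, 2040: 20 days.
Total: 202 days.
202 mod 7 = 6, so Sunday + 6 = Saturday.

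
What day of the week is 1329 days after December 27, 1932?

Monday

First find the weekday of Dec 27, 1932. Doomsday rule: the anchor day for the 1900s is Wednesday. For year 32: 32÷12 = 2 r 8, and 8÷4 = 2, so 2+8+2 = 12.
Wednesday + 12 ≡ Monday — that's 1932's doomsday.
In December the doomsday date is Dec 12.
Dec 27 is 15 days after Dec 12; 15 mod 7 = 1, so Monday + 1 = Tuesday.
1329 mod 7 = 6, so 1329 days after a Tuesday is Tuesday + 6 = Monday.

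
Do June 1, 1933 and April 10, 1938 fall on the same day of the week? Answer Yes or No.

No

From Jun 1, 1933 to Apr 10, 1938 is 1774 days.
1774 mod 7 = 3, so they are different weekdays.
(Jun 1, 1933 is a Thursday; Apr 10, 1938 is a Sunday.)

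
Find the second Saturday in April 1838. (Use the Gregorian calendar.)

April 1, 1838 is a Sunday.
The first Saturday is therefore April 7 (6 days later).
The second Saturday is 7 + 1×7 = April 14.

April 14, 1838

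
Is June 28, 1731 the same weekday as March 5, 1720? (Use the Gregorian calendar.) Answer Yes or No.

No

From Mar 5, 1720 to Jun 28, 1731 is 4132 days.
4132 mod 7 = 2, so they are different weekdays.
(Mar 5, 1720 is a Tuesday; Jun 28, 1731 is a Thursday.)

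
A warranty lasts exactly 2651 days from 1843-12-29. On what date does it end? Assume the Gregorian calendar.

April 2, 1851

+366 (one year; includes Feb 29, 1844) → Dec 29, 1844 (2285 left).
+365 (one year) → Dec 29, 1845 (1920 left).
+365 (one year) → Dec 29, 1846 (1555 left).
+365 (one year) → Dec 29, 1847 (1190 left).
+366 (one year; includes Feb 29, 1848) → Dec 29, 1848 (824 left).
+365 (one year) → Dec 29, 1849 (459 left).
+365 (one year) → Dec 29, 1850 (94 left).
Dec has 31 days: +3 → Jan 1, 1851 (91 left).
Jan has 31 days: +31 → Feb 1, 1851 (60 left).
Feb has 28 days: +28 → Mar 1, 1851 (32 left).
Mar has 31 days: +31 → Apr 1, 1851 (1 left).
+1 → Apr 2, 1851.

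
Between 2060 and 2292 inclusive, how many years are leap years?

57

Multiples of 4 in [2060,2292]: 59.
Of those, multiples of 100: 2 (not leap unless ÷400).
Multiples of 400: 0.
Leap years = 59 − 2 + 0 = 57.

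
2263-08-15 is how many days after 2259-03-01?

1628

Mar 1, 2259 → Mar 1, 2260: 366 days (Feb 29, 2260 is in that span).
Mar 1, 2260 → Mar 1, 2261: 365 days.
Mar 1, 2261 → Mar 1, 2262: 365 days.
Mar 1, 2262 → Mar 1, 2263: 365 days.
Mar 1, 2263 → Apr 1, 2263: 31 days (March has 31).
Apr 1, 2263 → May 1, 2263: 30 days (April has 30).
May 1, 2263 → Jun 1, 2263: 31 days (May has 31).
Jun 1, 2263 → Jul 1, 2263: 30 days (June has 30).
Jul 1, 2263 → Aug 1, 2263: 31 days (July has 31).
Aug 1, 2263 → Aug 15, 2263: 14 days.
Total: 1628 days.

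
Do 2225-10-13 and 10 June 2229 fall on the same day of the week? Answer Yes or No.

From Oct 13, 2225 to Jun 10, 2229 is 1336 days.
1336 mod 7 = 6, so they are different weekdays.
(Oct 13, 2225 is a Thursday; Jun 10, 2229 is a Wednesday.)

No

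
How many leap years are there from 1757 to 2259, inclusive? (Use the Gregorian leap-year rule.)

Multiples of 4 in [1757,2259]: 125.
Of those, multiples of 100: 5 (not leap unless ÷400).
Multiples of 400: 1.
Leap years = 125 − 5 + 1 = 121.

121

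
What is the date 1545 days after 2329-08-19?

+365 (one year) → Aug 19, 2330 (1180 left).
+365 (one year) → Aug 19, 2331 (815 left).
+366 (one year; includes Feb 29, 2332) → Aug 19, 2332 (449 left).
+365 (one year) → Aug 19, 2333 (84 left).
Aug has 31 days: +13 → Sep 1, 2333 (71 left).
Sep has 30 days: +30 → Oct 1, 2333 (41 left).
Oct has 31 days: +31 → Nov 1, 2333 (10 left).
+10 → Nov 11, 2333.

November 11, 2333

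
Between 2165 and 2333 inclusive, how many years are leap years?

40

Multiples of 4 in [2165,2333]: 42.
Of those, multiples of 100: 2 (not leap unless ÷400).
Multiples of 400: 0.
Leap years = 42 − 2 + 0 = 40.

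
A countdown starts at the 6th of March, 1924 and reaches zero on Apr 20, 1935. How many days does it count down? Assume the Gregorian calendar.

4062

Mar 6, 1924 → Mar 6, 1925: 365 days.
Mar 6, 1925 → Mar 6, 1926: 365 days.
Mar 6, 1926 → Mar 6, 1927: 365 days.
Mar 6, 1927 → Mar 6, 1928: 366 days (Feb 29, 1928 is in that span).
Mar 6, 1928 → Mar 6, 1929: 365 days.
Mar 6, 1929 → Mar 6, 1930: 365 days.
Mar 6, 1930 → Mar 6, 1931: 365 days.
Mar 6, 1931 → Mar 6, 1932: 366 days (Feb 29, 1932 is in that span).
Mar 6, 1932 → Mar 6, 1933: 365 days.
Mar 6, 1933 → Mar 6, 1934: 365 days.
Mar 6, 1934 → Mar 6, 1935: 365 days.
Mar 6, 1935 → Apr 6, 1935: 31 days (March has 31).
Apr 6, 1935 → Apr 20, 1935: 14 days.
Total: 4062 days.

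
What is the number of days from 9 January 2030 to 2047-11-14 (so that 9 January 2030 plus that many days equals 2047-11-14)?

Jan 9, 2030 → Jan 9, 2031: 365 days.
Jan 9, 2031 → Jan 9, 2032: 365 days.
Jan 9, 2032 → Jan 9, 2033: 366 days (Feb 29, 2032 is in that span).
Jan 9, 2033 → Jan 9, 2034: 365 days.
Jan 9, 2034 → Jan 9, 2035: 365 days.
Jan 9, 2035 → Jan 9, 2036: 365 days.
Jan 9, 2036 → Jan 9, 2037: 366 days (Feb 29, 2036 is in that span).
Jan 9, 2037 → Jan 9, 2038: 365 days.
Jan 9, 2038 → Jan 9, 2039: 365 days.
Jan 9, 2039 → Jan 9, 2040: 365 days.
Jan 9, 2040 → Jan 9, 2041: 366 days (Feb 29, 2040 is in that span).
Jan 9, 2041 → Jan 9, 2042: 365 days.
Jan 9, 2042 → Jan 9, 2043: 365 days.
Jan 9, 2043 → Jan 9, 2044: 365 days.
Jan 9, 2044 → Jan 9, 2045: 366 days (Feb 29, 2044 is in that span).
Jan 9, 2045 → Jan 9, 2046: 365 days.
Jan 9, 2046 → Jan 9, 2047: 365 days.
Jan 9, 2047 → Feb 9, 2047: 31 days (January has 31).
Feb 9, 2047 → Mar 9, 2047: 28 days (February has 28).
Mar 9, 2047 → Apr 9, 2047: 31 days (March has 31).
Apr 9, 2047 → May 9, 2047: 30 days (April has 30).
May 9, 2047 → Jun 9, 2047: 31 days (May has 31).
Jun 9, 2047 → Jul 9, 2047: 30 days (June has 30).
Jul 9, 2047 → Aug 9, 2047: 31 days (July has 31).
Aug 9, 2047 → Sep 9, 2047: 31 days (August has 31).
Sep 9, 2047 → Oct 9, 2047: 30 days (September has 30).
Oct 9, 2047 → Nov 9, 2047: 31 days (October has 31).
Nov 9, 2047 → Nov 14, 2047: 5 days.
Total: 6518 days.

6518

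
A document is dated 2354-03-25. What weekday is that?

Thursday

Doomsday rule: the anchor day for the 2300s is Wednesday. For year 54: 54÷12 = 4 r 6, and 6÷4 = 1, so 4+6+1 = 11.
Wednesday + 11 ≡ Sunday — that's 2354's doomsday.
In March the doomsday date is Mar 14.
Mar 25 is 11 days after Mar 14; 11 mod 7 = 4, so Sunday + 4 = Thursday.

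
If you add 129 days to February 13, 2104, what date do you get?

Feb has 29 days: +17 → Mar 1, 2104 (112 left).
Mar has 31 days: +31 → Apr 1, 2104 (81 left).
Apr has 30 days: +30 → May 1, 2104 (51 left).
May has 31 days: +31 → Jun 1, 2104 (20 left).
+20 → Jun 21, 2104.

June 21, 2104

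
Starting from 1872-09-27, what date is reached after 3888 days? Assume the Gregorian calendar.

+365 (one year) → Sep 27, 1873 (3523 left).
+365 (one year) → Sep 27, 1874 (3158 left).
+365 (one year) → Sep 27, 1875 (2793 left).
+366 (one year; includes Feb 29, 1876) → Sep 27, 1876 (2427 left).
+365 (one year) → Sep 27, 1877 (2062 left).
+365 (one year) → Sep 27, 1878 (1697 left).
+365 (one year) → Sep 27, 1879 (1332 left).
+366 (one year; includes Feb 29, 1880) → Sep 27, 1880 (966 left).
+365 (one year) → Sep 27, 1881 (601 left).
+365 (one year) → Sep 27, 1882 (236 left).
Sep has 30 days: +4 → Oct 1, 1882 (232 left).
Oct has 31 days: +31 → Nov 1, 1882 (201 left).
Nov has 30 days: +30 → Dec 1, 1882 (171 left).
Dec has 31 days: +31 → Jan 1, 1883 (140 left).
Jan has 31 days: +31 → Feb 1, 1883 (109 left).
Feb has 28 days: +28 → Mar 1, 1883 (81 left).
Mar has 31 days: +31 → Apr 1, 1883 (50 left).
Apr has 30 days: +30 → May 1, 1883 (20 left).
+20 → May 21, 1883.

May 21, 1883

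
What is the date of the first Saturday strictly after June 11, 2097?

Jun 11, 2097 is a Tuesday.
From Tuesday to the next Saturday is 4 days.
Jun 11, 2097 + 4 = Jun 15, 2097.

June 15, 2097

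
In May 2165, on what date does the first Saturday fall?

May 4, 2165

May 1, 2165 is a Wednesday.
The first Saturday is therefore May 4 (3 days later).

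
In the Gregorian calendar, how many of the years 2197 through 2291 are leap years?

22

Multiples of 4 in [2197,2291]: 23.
Of those, multiples of 100: 1 (not leap unless ÷400).
Multiples of 400: 0.
Leap years = 23 − 1 + 0 = 22.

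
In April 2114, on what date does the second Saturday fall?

April 14, 2114

April 1, 2114 is a Sunday.
The first Saturday is therefore April 7 (6 days later).
The second Saturday is 7 + 1×7 = April 14.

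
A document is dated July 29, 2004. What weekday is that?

Doomsday rule: the anchor day for the 2000s is Tuesday. For year 04: 4÷12 = 0 r 4, and 4÷4 = 1, so 0+4+1 = 5.
Tuesday + 5 ≡ Sunday — that's 2004's doomsday.
In July the doomsday date is Jul 11.
Jul 29 is 18 days after Jul 11; 18 mod 7 = 4, so Sunday + 4 = Thursday.

Thursday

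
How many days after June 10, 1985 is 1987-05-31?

Jun 10, 1985 → Jun 10, 1986: 365 days.
Jun 10, 1986 → Jul 10, 1986: 30 days (June has 30).
Jul 10, 1986 → Aug 10, 1986: 31 days (July has 31).
Aug 10, 1986 → Sep 10, 1986: 31 days (August has 31).
Sep 10, 1986 → Oct 10, 1986: 30 days (September has 30).
Oct 10, 1986 → Nov 10, 1986: 31 days (October has 31).
Nov 10, 1986 → Dec 10, 1986: 30 days (November has 30).
Dec 10, 1986 → Jan 10, 1987: 31 days (December has 31).
Jan 10, 1987 → Feb 10, 1987: 31 days (January has 31).
Feb 10, 1987 → Mar 10, 1987: 28 days (February has 28).
Mar 10, 1987 → Apr 10, 1987: 31 days (March has 31).
Apr 10, 1987 → May 10, 1987: 30 days (April has 30).
May 10, 1987 → May 31, 1987: 21 days.
Total: 720 days.

720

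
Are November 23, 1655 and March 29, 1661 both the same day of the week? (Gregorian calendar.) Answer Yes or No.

From Nov 23, 1655 to Mar 29, 1661 is 1953 days.
1953 mod 7 = 0, so they are the same weekday.
(Nov 23, 1655 is a Tuesday; Mar 29, 1661 is a Tuesday.)

Yes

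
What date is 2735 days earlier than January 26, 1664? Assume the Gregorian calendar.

−365 (one year) → Jan 26, 1663 (2370 left).
−365 (one year) → Jan 26, 1662 (2005 left).
−365 (one year) → Jan 26, 1661 (1640 left).
−366 (one year; includes Feb 29, 1660) → Jan 26, 1660 (1274 left).
−365 (one year) → Jan 26, 1659 (909 left).
−365 (one year) → Jan 26, 1658 (544 left).
−365 (one year) → Jan 26, 1657 (179 left).
−26 → Dec 31, 1656 (end of Dec, 31 days; 153 left).
−31 → Nov 30, 1656 (end of Nov, 30 days; 122 left).
−30 → Oct 31, 1656 (end of Oct, 31 days; 92 left).
−31 → Sep 30, 1656 (end of Sep, 30 days; 61 left).
−30 → Aug 31, 1656 (end of Aug, 31 days; 31 left).
−31 → Jul 31, 1656 (end of Jul, 31 days; 0 left).

July 31, 1656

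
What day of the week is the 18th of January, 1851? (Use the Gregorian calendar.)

Doomsday rule: the anchor day for the 1800s is Friday. For year 51: 51÷12 = 4 r 3, and 3÷4 = 0, so 4+3+0 = 7.
Friday + 7 ≡ Friday — that's 1851's doomsday.
In January the doomsday date is Jan 3 (1851 is not a leap year).
Jan 18 is 15 days after Jan 3; 15 mod 7 = 1, so Friday + 1 = Saturday.

Saturday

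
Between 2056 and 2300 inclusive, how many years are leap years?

59

Multiples of 4 in [2056,2300]: 62.
Of those, multiples of 100: 3 (not leap unless ÷400).
Multiples of 400: 0.
Leap years = 62 − 3 + 0 = 59.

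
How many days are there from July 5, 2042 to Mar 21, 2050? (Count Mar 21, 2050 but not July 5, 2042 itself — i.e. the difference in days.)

Jul 5, 2042 → Jul 5, 2043: 365 days.
Jul 5, 2043 → Jul 5, 2044: 366 days (Feb 29, 2044 is in that span).
Jul 5, 2044 → Jul 5, 2045: 365 days.
Jul 5, 2045 → Jul 5, 2046: 365 days.
Jul 5, 2046 → Jul 5, 2047: 365 days.
Jul 5, 2047 → Jul 5, 2048: 366 days (Feb 29, 2048 is in that span).
Jul 5, 2048 → Jul 5, 2049: 365 days.
Jul 5, 2049 → Aug 5, 2049: 31 days (July has 31).
Aug 5, 2049 → Sep 5, 2049: 31 days (August has 31).
Sep 5, 2049 → Oct 5, 2049: 30 days (September has 30).
Oct 5, 2049 → Nov 5, 2049: 31 days (October has 31).
Nov 5, 2049 → Dec 5, 2049: 30 days (November has 30).
Dec 5, 2049 → Jan 5, 2050: 31 days (December has 31).
Jan 5, 2050 → Feb 5, 2050: 31 days (January has 31).
Feb 5, 2050 → Mar 5, 2050: 28 days (February has 28).
Mar 5, 2050 → Mar 21, 2050: 16 days.
Total: 2816 days.

2816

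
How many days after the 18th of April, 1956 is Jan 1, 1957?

Apr 18, 1956 → May 18, 1956: 30 days (April has 30).
May 18, 1956 → Jun 18, 1956: 31 days (May has 31).
Jun 18, 1956 → Jul 18, 1956: 30 days (June has 30).
Jul 18, 1956 → Aug 18, 1956: 31 days (July has 31).
Aug 18, 1956 → Sep 18, 1956: 31 days (August has 31).
Sep 18, 1956 → Oct 18, 1956: 30 days (September has 30).
Oct 18, 1956 → Nov 18, 1956: 31 days (October has 31).
Nov 18, 1956 → Dec 18, 1956: 30 days (November has 30).
Dec 18, 1956 → Jan 1, 1957: 14 days.
Total: 258 days.

258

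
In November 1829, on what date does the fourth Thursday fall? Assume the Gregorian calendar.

November 26, 1829

November 1, 1829 is a Sunday.
The first Thursday is therefore November 5 (4 days later).
The fourth Thursday is 5 + 3×7 = November 26.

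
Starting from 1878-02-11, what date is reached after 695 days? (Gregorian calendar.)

+365 (one year) → Feb 11, 1879 (330 left).
Feb has 28 days: +18 → Mar 1, 1879 (312 left).
Mar has 31 days: +31 → Apr 1, 1879 (281 left).
Apr has 30 days: +30 → May 1, 1879 (251 left).
May has 31 days: +31 → Jun 1, 1879 (220 left).
Jun has 30 days: +30 → Jul 1, 1879 (190 left).
Jul has 31 days: +31 → Aug 1, 1879 (159 left).
Aug has 31 days: +31 → Sep 1, 1879 (128 left).
Sep has 30 days: +30 → Oct 1, 1879 (98 left).
Oct has 31 days: +31 → Nov 1, 1879 (67 left).
Nov has 30 days: +30 → Dec 1, 1879 (37 left).
Dec has 31 days: +31 → Jan 1, 1880 (6 left).
+6 → Jan 7, 1880.

January 7, 1880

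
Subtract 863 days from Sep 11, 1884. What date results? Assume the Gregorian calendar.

−366 (one year; includes Feb 29, 1884) → Sep 11, 1883 (497 left).
−365 (one year) → Sep 11, 1882 (132 left).
−11 → Aug 31, 1882 (end of Aug, 31 days; 121 left).
−31 → Jul 31, 1882 (end of Jul, 31 days; 90 left).
−31 → Jun 30, 1882 (end of Jun, 30 days; 59 left).
−30 → May 31, 1882 (end of May, 31 days; 29 left).
−29 → May 2, 1882.

May 2, 1882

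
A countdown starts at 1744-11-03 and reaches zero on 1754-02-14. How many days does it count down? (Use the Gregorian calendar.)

Nov 3, 1744 → Nov 3, 1745: 365 days.
Nov 3, 1745 → Nov 3, 1746: 365 days.
Nov 3, 1746 → Nov 3, 1747: 365 days.
Nov 3, 1747 → Nov 3, 1748: 366 days (Feb 29, 1748 is in that span).
Nov 3, 1748 → Nov 3, 1749: 365 days.
Nov 3, 1749 → Nov 3, 1750: 365 days.
Nov 3, 1750 → Nov 3, 1751: 365 days.
Nov 3, 1751 → Nov 3, 1752: 366 days (Feb 29, 1752 is in that span).
Nov 3, 1752 → Nov 3, 1753: 365 days.
Nov 3, 1753 → Dec 3, 1753: 30 days (November has 30).
Dec 3, 1753 → Jan 3, 1754: 31 days (December has 31).
Jan 3, 1754 → Feb 3, 1754: 31 days (January has 31).
Feb 3, 1754 → Feb 14, 1754: 11 days.
Total: 3390 days.

3390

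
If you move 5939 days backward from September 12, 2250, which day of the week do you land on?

Monday

First find the weekday of Sep 12, 2250. Doomsday rule: the anchor day for the 2200s is Friday. For year 50: 50÷12 = 4 r 2, and 2÷4 = 0, so 4+2+0 = 6.
Friday + 6 ≡ Thursday — that's 2250's doomsday.
In September the doomsday date is Sep 5.
Sep 12 is 7 days after Sep 5; 7 mod 7 = 0, so Thursday + 0 = Thursday.
5939 mod 7 = 3, so 5939 days before a Thursday is Thursday − 3 = Monday.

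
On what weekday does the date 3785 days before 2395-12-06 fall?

Friday

First find the weekday of Dec 6, 2395. Doomsday rule: the anchor day for the 2300s is Wednesday. For year 95: 95÷12 = 7 r 11, and 11÷4 = 2, so 7+11+2 = 20.
Wednesday + 20 ≡ Tuesday — that's 2395's doomsday.
In December the doomsday date is Dec 12.
Dec 6 is 6 days before Dec 12; 6 mod 7 = 6, so Tuesday − 6 = Wednesday.
3785 mod 7 = 5, so 3785 days before a Wednesday is Wednesday − 5 = Friday.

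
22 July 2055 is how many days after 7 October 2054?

288

Oct 7, 2054 → Nov 7, 2054: 31 days (October has 31).
Nov 7, 2054 → Dec 7, 2054: 30 days (November has 30).
Dec 7, 2054 → Jan 7, 2055: 31 days (December has 31).
Jan 7, 2055 → Feb 7, 2055: 31 days (January has 31).
Feb 7, 2055 → Mar 7, 2055: 28 days (February has 28).
Mar 7, 2055 → Apr 7, 2055: 31 days (March has 31).
Apr 7, 2055 → May 7, 2055: 30 days (April has 30).
May 7, 2055 → Jun 7, 2055: 31 days (May has 31).
Jun 7, 2055 → Jul 7, 2055: 30 days (June has 30).
Jul 7, 2055 → Jul 22, 2055: 15 days.
Total: 288 days.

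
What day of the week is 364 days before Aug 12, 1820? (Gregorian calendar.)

Saturday

Aug 12, 1820 is a Saturday.
364 mod 7 = 0, so 364 days before a Saturday is Saturday − 0 = Saturday.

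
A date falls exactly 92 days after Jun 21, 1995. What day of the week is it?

Thursday

First find the weekday of Jun 21, 1995. Doomsday rule: the anchor day for the 1900s is Wednesday. For year 95: 95÷12 = 7 r 11, and 11÷4 = 2, so 7+11+2 = 20.
Wednesday + 20 ≡ Tuesday — that's 1995's doomsday.
In June the doomsday date is Jun 6.
Jun 21 is 15 days after Jun 6; 15 mod 7 = 1, so Tuesday + 1 = Wednesday.
92 mod 7 = 1, so 92 days after a Wednesday is Wednesday + 1 = Thursday.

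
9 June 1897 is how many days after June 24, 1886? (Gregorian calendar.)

4003

Jun 24, 1886 → Jun 24, 1887: 365 days.
Jun 24, 1887 → Jun 24, 1888: 366 days (Feb 29, 1888 is in that span).
Jun 24, 1888 → Jun 24, 1889: 365 days.
Jun 24, 1889 → Jun 24, 1890: 365 days.
Jun 24, 1890 → Jun 24, 1891: 365 days.
Jun 24, 1891 → Jun 24, 1892: 366 days (Feb 29, 1892 is in that span).
Jun 24, 1892 → Jun 24, 1893: 365 days.
Jun 24, 1893 → Jun 24, 1894: 365 days.
Jun 24, 1894 → Jun 24, 1895: 365 days.
Jun 24, 1895 → Jun 24, 1896: 366 days (Feb 29, 1896 is in that span).
Jun 24, 1896 → Jul 24, 1896: 30 days (June has 30).
Jul 24, 1896 → Aug 24, 1896: 31 days (July has 31).
Aug 24, 1896 → Sep 24, 1896: 31 days (August has 31).
Sep 24, 1896 → Oct 24, 1896: 30 days (September has 30).
Oct 24, 1896 → Nov 24, 1896: 31 days (October has 31).
Nov 24, 1896 → Dec 24, 1896: 30 days (November has 30).
Dec 24, 1896 → Jan 24, 1897: 31 days (December has 31).
Jan 24, 1897 → Feb 24, 1897: 31 days (January has 31).
Feb 24, 1897 → Mar 24, 1897: 28 days (February has 28).
Mar 24, 1897 → Apr 24, 1897: 31 days (March has 31).
Apr 24, 1897 → May 24, 1897: 30 days (April has 30).
May 24, 1897 → Jun 9, 1897: 16 days.
Total: 4003 days.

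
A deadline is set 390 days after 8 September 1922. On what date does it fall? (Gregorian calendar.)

October 3, 1923

Sep has 30 days: +23 → Oct 1, 1922 (367 left).
Oct has 31 days: +31 → Nov 1, 1922 (336 left).
Nov has 30 days: +30 → Dec 1, 1922 (306 left).
Dec has 31 days: +31 → Jan 1, 1923 (275 left).
Jan has 31 days: +31 → Feb 1, 1923 (244 left).
Feb has 28 days: +28 → Mar 1, 1923 (216 left).
Mar has 31 days: +31 → Apr 1, 1923 (185 left).
Apr has 30 days: +30 → May 1, 1923 (155 left).
May has 31 days: +31 → Jun 1, 1923 (124 left).
Jun has 30 days: +30 → Jul 1, 1923 (94 left).
Jul has 31 days: +31 → Aug 1, 1923 (63 left).
Aug has 31 days: +31 → Sep 1, 1923 (32 left).
Sep has 30 days: +30 → Oct 1, 1923 (2 left).
+2 → Oct 3, 1923.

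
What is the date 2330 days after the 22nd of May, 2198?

+365 (one year) → May 22, 2199 (1965 left).
+365 (one year) → May 22, 2200 (1600 left).
+365 (one year) → May 22, 2201 (1235 left).
+365 (one year) → May 22, 2202 (870 left).
+365 (one year) → May 22, 2203 (505 left).
+366 (one year; includes Feb 29, 2204) → May 22, 2204 (139 left).
May has 31 days: +10 → Jun 1, 2204 (129 left).
Jun has 30 days: +30 → Jul 1, 2204 (99 left).
Jul has 31 days: +31 → Aug 1, 2204 (68 left).
Aug has 31 days: +31 → Sep 1, 2204 (37 left).
Sep has 30 days: +30 → Oct 1, 2204 (7 left).
+7 → Oct 8, 2204.

October 8, 2204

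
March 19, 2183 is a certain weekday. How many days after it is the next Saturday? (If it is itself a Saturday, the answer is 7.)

3

Mar 19, 2183 is a Wednesday.
From Wednesday to the next Saturday is 3 days.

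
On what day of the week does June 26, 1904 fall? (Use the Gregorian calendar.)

January 1, 1904 is a Friday.
Jan 1, 1904 → Feb 1, 1904: 31 days (January has 31).
Feb 1, 1904 → Mar 1, 1904: 29 days (February has 29).
Mar 1, 1904 → Apr 1, 1904: 31 days (March has 31).
Apr 1, 1904 → May 1, 1904: 30 days (April has 30).
May 1, 1904 → Jun 1, 1904: 31 days (May has 31).
Jun 1, 1904 → Jun 26, 1904: 25 days.
Total: 177 days.
177 mod 7 = 2, so Friday + 2 = Sunday.

Sunday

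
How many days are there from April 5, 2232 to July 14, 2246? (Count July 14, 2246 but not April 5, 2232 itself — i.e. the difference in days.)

Apr 5, 2232 → Apr 5, 2233: 365 days.
Apr 5, 2233 → Apr 5, 2234: 365 days.
Apr 5, 2234 → Apr 5, 2235: 365 days.
Apr 5, 2235 → Apr 5, 2236: 366 days (Feb 29, 2236 is in that span).
Apr 5, 2236 → Apr 5, 2237: 365 days.
Apr 5, 2237 → Apr 5, 2238: 365 days.
Apr 5, 2238 → Apr 5, 2239: 365 days.
Apr 5, 2239 → Apr 5, 2240: 366 days (Feb 29, 2240 is in that span).
Apr 5, 2240 → Apr 5, 2241: 365 days.
Apr 5, 2241 → Apr 5, 2242: 365 days.
Apr 5, 2242 → Apr 5, 2243: 365 days.
Apr 5, 2243 → Apr 5, 2244: 366 days (Feb 29, 2244 is in that span).
Apr 5, 2244 → Apr 5, 2245: 365 days.
Apr 5, 2245 → Apr 5, 2246: 365 days.
Apr 5, 2246 → May 5, 2246: 30 days (April has 30).
May 5, 2246 → Jun 5, 2246: 31 days (May has 31).
Jun 5, 2246 → Jul 5, 2246: 30 days (June has 30).
Jul 5, 2246 → Jul 14, 2246: 9 days.
Total: 5213 days.

5213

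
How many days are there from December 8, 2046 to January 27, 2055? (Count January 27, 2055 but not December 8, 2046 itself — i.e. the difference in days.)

2972

Dec 8, 2046 → Dec 8, 2047: 365 days.
Dec 8, 2047 → Dec 8, 2048: 366 days (Feb 29, 2048 is in that span).
Dec 8, 2048 → Dec 8, 2049: 365 days.
Dec 8, 2049 → Dec 8, 2050: 365 days.
Dec 8, 2050 → Dec 8, 2051: 365 days.
Dec 8, 2051 → Dec 8, 2052: 366 days (Feb 29, 2052 is in that span).
Dec 8, 2052 → Dec 8, 2053: 365 days.
Dec 8, 2053 → Dec 8, 2054: 365 days.
Dec 8, 2054 → Jan 8, 2055: 31 days (December has 31).
Jan 8, 2055 → Jan 27, 2055: 19 days.
Total: 2972 days.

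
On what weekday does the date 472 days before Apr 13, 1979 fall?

Tuesday

Apr 13, 1979 is a Friday.
472 mod 7 = 3, so 472 days before a Friday is Friday − 3 = Tuesday.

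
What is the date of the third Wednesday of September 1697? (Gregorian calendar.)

September 1, 1697 is a Sunday.
The first Wednesday is therefore September 4 (3 days later).
The third Wednesday is 4 + 2×7 = September 18.

September 18, 1697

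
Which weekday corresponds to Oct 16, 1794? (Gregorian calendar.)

Thursday

Doomsday rule: the anchor day for the 1700s is Sunday. For year 94: 94÷12 = 7 r 10, and 10÷4 = 2, so 7+10+2 = 19.
Sunday + 19 ≡ Friday — that's 1794's doomsday.
In October the doomsday date is Oct 10.
Oct 16 is 6 days after Oct 10; 6 mod 7 = 6, so Friday + 6 = Thursday.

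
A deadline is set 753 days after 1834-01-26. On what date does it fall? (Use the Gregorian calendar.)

+365 (one year) → Jan 26, 1835 (388 left).
Jan has 31 days: +6 → Feb 1, 1835 (382 left).
Feb has 28 days: +28 → Mar 1, 1835 (354 left).
Mar has 31 days: +31 → Apr 1, 1835 (323 left).
Apr has 30 days: +30 → May 1, 1835 (293 left).
May has 31 days: +31 → Jun 1, 1835 (262 left).
Jun has 30 days: +30 → Jul 1, 1835 (232 left).
Jul has 31 days: +31 → Aug 1, 1835 (201 left).
Aug has 31 days: +31 → Sep 1, 1835 (170 left).
Sep has 30 days: +30 → Oct 1, 1835 (140 left).
Oct has 31 days: +31 → Nov 1, 1835 (109 left).
Nov has 30 days: +30 → Dec 1, 1835 (79 left).
Dec has 31 days: +31 → Jan 1, 1836 (48 left).
Jan has 31 days: +31 → Feb 1, 1836 (17 left).
+17 → Feb 18, 1836.

February 18, 1836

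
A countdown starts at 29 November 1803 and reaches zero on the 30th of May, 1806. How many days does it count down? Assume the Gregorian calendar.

Nov 29, 1803 → Nov 29, 1804: 366 days (Feb 29, 1804 is in that span).
Nov 29, 1804 → Nov 29, 1805: 365 days.
Nov 29, 1805 → Dec 29, 1805: 30 days (November has 30).
Dec 29, 1805 → Jan 29, 1806: 31 days (December has 31).
Jan 29, 1806 → Feb 28, 1806: 30 days (January has 31).
Feb 28, 1806 → Mar 28, 1806: 28 days (February has 28).
Mar 28, 1806 → Apr 28, 1806: 31 days (March has 31).
Apr 28, 1806 → May 28, 1806: 30 days (April has 30).
May 28, 1806 → May 30, 1806: 2 days.
Total: 913 days.

913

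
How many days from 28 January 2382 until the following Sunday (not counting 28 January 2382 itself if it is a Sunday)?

Jan 28, 2382 is a Thursday.
From Thursday to the next Sunday is 3 days.

3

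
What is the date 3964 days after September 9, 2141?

+365 (one year) → Sep 9, 2142 (3599 left).
+365 (one year) → Sep 9, 2143 (3234 left).
+366 (one year; includes Feb 29, 2144) → Sep 9, 2144 (2868 left).
+365 (one year) → Sep 9, 2145 (2503 left).
+365 (one year) → Sep 9, 2146 (2138 left).
+365 (one year) → Sep 9, 2147 (1773 left).
+366 (one year; includes Feb 29, 2148) → Sep 9, 2148 (1407 left).
+365 (one year) → Sep 9, 2149 (1042 left).
+365 (one year) → Sep 9, 2150 (677 left).
+365 (one year) → Sep 9, 2151 (312 left).
Sep has 30 days: +22 → Oct 1, 2151 (290 left).
Oct has 31 days: +31 → Nov 1, 2151 (259 left).
Nov has 30 days: +30 → Dec 1, 2151 (229 left).
Dec has 31 days: +31 → Jan 1, 2152 (198 left).
Jan has 31 days: +31 → Feb 1, 2152 (167 left).
Feb has 29 days: +29 → Mar 1, 2152 (138 left).
Mar has 31 days: +31 → Apr 1, 2152 (107 left).
Apr has 30 days: +30 → May 1, 2152 (77 left).
May has 31 days: +31 → Jun 1, 2152 (46 left).
Jun has 30 days: +30 → Jul 1, 2152 (16 left).
+16 → Jul 17, 2152.

July 17, 2152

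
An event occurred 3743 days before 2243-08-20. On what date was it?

−365 (one year) → Aug 20, 2242 (3378 left).
−365 (one year) → Aug 20, 2241 (3013 left).
−365 (one year) → Aug 20, 2240 (2648 left).
−366 (one year; includes Feb 29, 2240) → Aug 20, 2239 (2282 left).
−365 (one year) → Aug 20, 2238 (1917 left).
−365 (one year) → Aug 20, 2237 (1552 left).
−365 (one year) → Aug 20, 2236 (1187 left).
−366 (one year; includes Feb 29, 2236) → Aug 20, 2235 (821 left).
−365 (one year) → Aug 20, 2234 (456 left).
−365 (one year) → Aug 20, 2233 (91 left).
−20 → Jul 31, 2233 (end of Jul, 31 days; 71 left).
−31 → Jun 30, 2233 (end of Jun, 30 days; 40 left).
−30 → May 31, 2233 (end of May, 31 days; 10 left).
−10 → May 21, 2233.

May 21, 2233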